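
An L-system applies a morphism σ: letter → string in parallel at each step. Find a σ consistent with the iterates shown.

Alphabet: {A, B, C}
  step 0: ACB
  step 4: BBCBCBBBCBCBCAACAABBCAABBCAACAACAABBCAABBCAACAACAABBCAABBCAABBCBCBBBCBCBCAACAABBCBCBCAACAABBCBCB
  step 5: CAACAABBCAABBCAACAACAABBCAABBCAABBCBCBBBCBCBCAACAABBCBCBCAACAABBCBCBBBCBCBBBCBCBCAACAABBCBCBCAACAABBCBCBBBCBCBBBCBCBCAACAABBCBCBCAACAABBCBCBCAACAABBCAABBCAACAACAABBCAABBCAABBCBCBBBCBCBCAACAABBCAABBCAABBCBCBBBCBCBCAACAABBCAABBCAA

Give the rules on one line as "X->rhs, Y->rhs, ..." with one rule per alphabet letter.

A->CB, B->CAA, C->BB

  step 4 ⇒ step 5: BBCBCBBBCBCBCAACAABBCAABBCAACAACAABBCAABBCAACAACAABBCAABBCAABBCBCBBBCBCBCAACAABBCBCBCAACAABBCBCB ⇒ CAA·CAA·BB·CAA·BB·CAA·CAA·CAA·BB·CAA·BB·CAA·BB·CB·CB·BB·CB·CB·CAA·CAA·BB·CB·CB·CAA·CAA·BB·CB·CB·BB·CB·CB·BB·CB·CB·CAA·CAA·BB·CB·CB·CAA·CAA·BB·CB·CB·BB·CB·CB·BB·CB·CB·CAA·CAA·BB·CB·CB·CAA·CAA·BB·CB·CB·CAA·CAA·BB·CAA·BB·CAA·CAA·CAA·BB·CAA·BB·CAA·BB·CB·CB·BB·CB·CB·CAA·CAA·BB·CAA·BB·CAA·BB·CB·CB·BB·CB·CB·CAA·CAA·BB·CAA·BB·CAA
    A ↦ CB
    B ↦ CAA
    C ↦ BB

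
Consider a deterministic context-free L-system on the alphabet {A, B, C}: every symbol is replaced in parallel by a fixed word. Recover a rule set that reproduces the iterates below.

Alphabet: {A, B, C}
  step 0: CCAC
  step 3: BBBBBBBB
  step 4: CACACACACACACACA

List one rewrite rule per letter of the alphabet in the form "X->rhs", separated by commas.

  step 3 ⇒ step 4: BBBBBBBB ⇒ CA·CA·CA·CA·CA·CA·CA·CA
    B ↦ CA
    A ↦ B  (constrained at step 0)
    C ↦ B  (constrained at step 0)

A->B, B->CA, C->B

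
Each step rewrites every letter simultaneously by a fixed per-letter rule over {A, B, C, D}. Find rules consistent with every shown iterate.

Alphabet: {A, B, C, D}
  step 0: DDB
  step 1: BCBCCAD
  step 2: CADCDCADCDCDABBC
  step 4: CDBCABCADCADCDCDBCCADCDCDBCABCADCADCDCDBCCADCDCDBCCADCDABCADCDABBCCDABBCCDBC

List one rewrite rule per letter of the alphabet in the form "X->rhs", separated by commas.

A->AB, B->CAD, C->CD, D->BC

  step 1 ⇒ step 2: BCBCCAD ⇒ CAD·CD·CAD·CD·CD·AB·BC
    A ↦ AB
    B ↦ CAD
    C ↦ CD
    D ↦ BC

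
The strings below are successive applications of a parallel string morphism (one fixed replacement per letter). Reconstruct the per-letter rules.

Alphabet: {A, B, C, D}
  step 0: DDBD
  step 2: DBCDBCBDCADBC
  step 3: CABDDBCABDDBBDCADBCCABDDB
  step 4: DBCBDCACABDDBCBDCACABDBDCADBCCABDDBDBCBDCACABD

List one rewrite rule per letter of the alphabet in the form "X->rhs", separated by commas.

A->C, B->BD, C->DB, D->CA

  step 3 ⇒ step 4: CABDDBCABDDBBDCADBCCABDDB ⇒ DB·C·BD·CA·CA·BD·DB·C·BD·CA·CA·BD·BD·CA·DB·C·CA·BD·DB·DB·C·BD·CA·CA·BD
    A ↦ C
    B ↦ BD
    C ↦ DB
    D ↦ CA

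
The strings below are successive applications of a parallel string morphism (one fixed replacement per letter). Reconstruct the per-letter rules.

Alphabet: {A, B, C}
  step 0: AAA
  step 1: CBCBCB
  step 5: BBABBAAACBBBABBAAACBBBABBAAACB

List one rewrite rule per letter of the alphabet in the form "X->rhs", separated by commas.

A->CB, B->A, C->BB

  step 0 ⇒ step 1: AAA ⇒ CB·CB·CB
    A ↦ CB
    B ↦ A  (constrained at step 1)
    C ↦ BB  (constrained at step 1)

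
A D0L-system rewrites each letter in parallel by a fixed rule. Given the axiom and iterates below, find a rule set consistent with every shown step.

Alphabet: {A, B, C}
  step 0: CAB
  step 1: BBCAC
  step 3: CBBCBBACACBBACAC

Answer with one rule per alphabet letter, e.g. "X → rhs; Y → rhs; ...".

  step 0 ⇒ step 1: CAB ⇒ BB·C·AC
    A ↦ C
    B ↦ AC
    C ↦ BB

A->C, B->AC, C->BB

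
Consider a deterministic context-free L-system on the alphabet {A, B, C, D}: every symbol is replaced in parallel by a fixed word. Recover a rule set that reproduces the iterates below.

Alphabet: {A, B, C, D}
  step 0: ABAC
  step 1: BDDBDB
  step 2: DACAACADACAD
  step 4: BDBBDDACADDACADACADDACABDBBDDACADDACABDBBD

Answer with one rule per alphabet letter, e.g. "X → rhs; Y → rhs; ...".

A->BD, B->D, C->B, D->ACA

  step 1 ⇒ step 2: BDDBDB ⇒ D·ACA·ACA·D·ACA·D
    B ↦ D
    D ↦ ACA
  step 0 ⇒ step 1: ABAC ⇒ BD·D·BD·B
    A ↦ BD
  step 0 ⇒ step 1: ABAC ⇒ BD·D·BD·B
    C ↦ B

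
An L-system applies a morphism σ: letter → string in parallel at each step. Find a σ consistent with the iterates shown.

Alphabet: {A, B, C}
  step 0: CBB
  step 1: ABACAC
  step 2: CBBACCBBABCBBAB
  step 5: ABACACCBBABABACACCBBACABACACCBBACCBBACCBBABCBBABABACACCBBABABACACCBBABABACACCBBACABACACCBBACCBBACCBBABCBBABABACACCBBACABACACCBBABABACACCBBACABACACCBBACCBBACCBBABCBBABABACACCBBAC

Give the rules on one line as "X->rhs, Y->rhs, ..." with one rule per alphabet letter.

A->CBB, B->AC, C->AB

  step 1 ⇒ step 2: ABACAC ⇒ CBB·AC·CBB·AB·CBB·AB
    A ↦ CBB
    B ↦ AC
    C ↦ AB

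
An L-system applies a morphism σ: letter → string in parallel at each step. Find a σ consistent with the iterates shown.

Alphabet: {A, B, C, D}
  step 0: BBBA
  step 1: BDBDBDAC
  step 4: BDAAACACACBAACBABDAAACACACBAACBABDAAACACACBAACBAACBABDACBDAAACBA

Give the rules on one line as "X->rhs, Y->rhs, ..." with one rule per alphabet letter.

A->AC, B->BD, C->BA, D->AA

  step 0 ⇒ step 1: BBBA ⇒ BD·BD·BD·AC
    A ↦ AC
    B ↦ BD
    C ↦ BA  (constrained at step 1)
    D ↦ AA  (constrained at step 1)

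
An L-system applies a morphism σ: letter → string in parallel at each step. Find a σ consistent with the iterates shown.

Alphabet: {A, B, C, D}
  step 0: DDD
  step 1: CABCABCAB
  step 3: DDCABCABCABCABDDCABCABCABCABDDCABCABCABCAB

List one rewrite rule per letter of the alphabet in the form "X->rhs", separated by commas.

  step 0 ⇒ step 1: DDD ⇒ CAB·CAB·CAB
    D ↦ CAB
    A ↦ DD  (constrained at step 1)
    B ↦ DD  (constrained at step 1)
    C ↦ A  (constrained at step 1)

A->DD, B->DD, C->A, D->CAB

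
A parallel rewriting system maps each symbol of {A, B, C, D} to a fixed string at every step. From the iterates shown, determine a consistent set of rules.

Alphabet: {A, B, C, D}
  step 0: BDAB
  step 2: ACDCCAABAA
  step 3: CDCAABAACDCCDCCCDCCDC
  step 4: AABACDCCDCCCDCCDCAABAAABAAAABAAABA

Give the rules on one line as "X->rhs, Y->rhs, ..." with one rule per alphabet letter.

A->CDC, B->C, C->A, D->AB

  step 3 ⇒ step 4: CDCAABAACDCCDCCCDCCDC ⇒ A·AB·A·CDC·CDC·C·CDC·CDC·A·AB·A·A·AB·A·A·A·AB·A·A·AB·A
    A ↦ CDC
    B ↦ C
    C ↦ A
    D ↦ AB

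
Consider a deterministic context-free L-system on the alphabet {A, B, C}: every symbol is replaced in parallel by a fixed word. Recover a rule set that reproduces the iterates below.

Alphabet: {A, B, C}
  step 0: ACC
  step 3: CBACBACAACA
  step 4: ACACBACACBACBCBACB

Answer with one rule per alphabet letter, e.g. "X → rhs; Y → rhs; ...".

  step 3 ⇒ step 4: CBACBACAACA ⇒ A·CA·CB·A·CA·CB·A·CB·CB·A·CB
    A ↦ CB
    B ↦ CA
    C ↦ A

A->CB, B->CA, C->A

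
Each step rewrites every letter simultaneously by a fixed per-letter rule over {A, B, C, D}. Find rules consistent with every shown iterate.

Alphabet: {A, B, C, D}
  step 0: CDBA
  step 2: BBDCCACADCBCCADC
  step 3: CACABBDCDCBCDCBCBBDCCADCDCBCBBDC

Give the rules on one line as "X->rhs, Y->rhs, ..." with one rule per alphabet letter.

  step 2 ⇒ step 3: BBDCCACADCBCCADC ⇒ CA·CA·BB·DC·DC·BC·DC·BC·BB·DC·CA·DC·DC·BC·BB·DC
    A ↦ BC
    B ↦ CA
    C ↦ DC
    D ↦ BB

A->BC, B->CA, C->DC, D->BB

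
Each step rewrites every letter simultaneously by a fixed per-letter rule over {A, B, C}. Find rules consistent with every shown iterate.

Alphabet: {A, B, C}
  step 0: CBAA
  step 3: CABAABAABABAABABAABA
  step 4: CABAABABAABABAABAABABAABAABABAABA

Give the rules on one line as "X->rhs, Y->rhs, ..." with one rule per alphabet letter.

  step 3 ⇒ step 4: CABAABAABABAABABAABA ⇒ CA·BA·A·BA·BA·A·BA·BA·A·BA·A·BA·BA·A·BA·A·BA·BA·A·BA
    A ↦ BA
    B ↦ A
    C ↦ CA

A->BA, B->A, C->CA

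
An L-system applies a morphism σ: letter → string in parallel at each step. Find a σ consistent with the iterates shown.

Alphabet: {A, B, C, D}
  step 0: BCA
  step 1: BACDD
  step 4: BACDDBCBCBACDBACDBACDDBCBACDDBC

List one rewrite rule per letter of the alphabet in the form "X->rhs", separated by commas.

A->D, B->BAC, C->D, D->BC

  step 0 ⇒ step 1: BCA ⇒ BAC·D·D
    A ↦ D
    B ↦ BAC
    C ↦ D
    D ↦ BC  (constrained at step 1)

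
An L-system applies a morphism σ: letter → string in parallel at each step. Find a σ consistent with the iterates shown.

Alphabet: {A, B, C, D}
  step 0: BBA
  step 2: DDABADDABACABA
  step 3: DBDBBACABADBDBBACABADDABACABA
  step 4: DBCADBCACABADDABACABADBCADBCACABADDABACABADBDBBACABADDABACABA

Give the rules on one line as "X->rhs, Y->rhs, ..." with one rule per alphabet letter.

A->BA, B->CA, C->DDA, D->DB

  step 3 ⇒ step 4: DBDBBACABADBDBBACABADDABACABA ⇒ DB·CA·DB·CA·CA·BA·DDA·BA·CA·BA·DB·CA·DB·CA·CA·BA·DDA·BA·CA·BA·DB·DB·BA·CA·BA·DDA·BA·CA·BA
    A ↦ BA
    B ↦ CA
    C ↦ DDA
    D ↦ DB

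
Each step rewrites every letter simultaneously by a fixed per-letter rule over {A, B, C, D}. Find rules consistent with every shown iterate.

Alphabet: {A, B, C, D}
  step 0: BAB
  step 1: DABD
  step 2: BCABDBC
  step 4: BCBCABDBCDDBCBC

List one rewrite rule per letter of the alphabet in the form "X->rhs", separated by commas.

  step 1 ⇒ step 2: DABD ⇒ BC·AB·D·BC
    A ↦ AB
    B ↦ D
    D ↦ BC
    C ↦ D  (constrained at step 2)

A->AB, B->D, C->D, D->BC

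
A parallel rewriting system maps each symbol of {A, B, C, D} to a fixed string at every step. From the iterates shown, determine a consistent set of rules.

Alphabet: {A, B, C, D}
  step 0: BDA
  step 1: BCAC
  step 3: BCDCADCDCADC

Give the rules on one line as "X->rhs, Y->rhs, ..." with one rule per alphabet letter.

  step 0 ⇒ step 1: BDA ⇒ BC·A·C
    A ↦ C
    B ↦ BC
    D ↦ A
    C ↦ DC  (constrained at step 1)

A->C, B->BC, C->DC, D->A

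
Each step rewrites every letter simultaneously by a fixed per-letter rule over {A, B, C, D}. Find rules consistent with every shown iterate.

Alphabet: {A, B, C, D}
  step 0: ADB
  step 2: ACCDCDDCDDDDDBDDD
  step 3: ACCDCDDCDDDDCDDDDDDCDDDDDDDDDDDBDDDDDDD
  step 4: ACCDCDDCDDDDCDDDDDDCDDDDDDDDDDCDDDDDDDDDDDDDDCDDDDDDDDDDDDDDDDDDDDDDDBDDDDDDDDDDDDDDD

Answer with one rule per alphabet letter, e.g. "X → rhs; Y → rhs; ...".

  step 3 ⇒ step 4: ACCDCDDCDDDDCDDDDDDCDDDDDDDDDDDBDDDDDDD ⇒ ACC·DCD·DCD·DD·DCD·DD·DD·DCD·DD·DD·DD·DD·DCD·DD·DD·DD·DD·DD·DD·DCD·DD·DD·DD·DD·DD·DD·DD·DD·DD·DD·DD·BD·DD·DD·DD·DD·DD·DD·DD
    A ↦ ACC
    B ↦ BD
    C ↦ DCD
    D ↦ DD

A->ACC, B->BD, C->DCD, D->DD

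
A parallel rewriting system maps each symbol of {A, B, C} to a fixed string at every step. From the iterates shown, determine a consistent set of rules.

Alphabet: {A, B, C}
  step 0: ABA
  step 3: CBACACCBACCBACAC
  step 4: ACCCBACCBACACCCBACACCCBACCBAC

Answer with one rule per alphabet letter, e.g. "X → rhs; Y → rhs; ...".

  step 3 ⇒ step 4: CBACACCBACCBACAC ⇒ AC·C·CB·AC·CB·AC·AC·C·CB·AC·AC·C·CB·AC·CB·AC
    A ↦ CB
    B ↦ C
    C ↦ AC

A->CB, B->C, C->AC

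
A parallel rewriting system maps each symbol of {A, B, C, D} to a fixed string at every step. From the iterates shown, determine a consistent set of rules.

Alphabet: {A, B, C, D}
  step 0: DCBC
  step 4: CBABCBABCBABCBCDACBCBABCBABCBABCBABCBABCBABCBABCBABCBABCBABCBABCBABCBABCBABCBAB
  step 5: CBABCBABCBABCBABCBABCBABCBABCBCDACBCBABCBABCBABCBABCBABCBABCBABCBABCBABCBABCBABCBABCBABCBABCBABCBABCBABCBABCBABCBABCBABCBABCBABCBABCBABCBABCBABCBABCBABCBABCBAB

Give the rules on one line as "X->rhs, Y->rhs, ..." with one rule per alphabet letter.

A->CB, B->AB, C->CB, D->CDA

  step 4 ⇒ step 5: CBABCBABCBABCBCDACBCBABCBABCBABCBABCBABCBABCBABCBABCBABCBABCBABCBABCBABCBABCBAB ⇒ CB·AB·CB·AB·CB·AB·CB·AB·CB·AB·CB·AB·CB·AB·CB·CDA·CB·CB·AB·CB·AB·CB·AB·CB·AB·CB·AB·CB·AB·CB·AB·CB·AB·CB·AB·CB·AB·CB·AB·CB·AB·CB·AB·CB·AB·CB·AB·CB·AB·CB·AB·CB·AB·CB·AB·CB·AB·CB·AB·CB·AB·CB·AB·CB·AB·CB·AB·CB·AB·CB·AB·CB·AB·CB·AB·CB·AB·CB·AB
    A ↦ CB
    B ↦ AB
    C ↦ CB
    D ↦ CDA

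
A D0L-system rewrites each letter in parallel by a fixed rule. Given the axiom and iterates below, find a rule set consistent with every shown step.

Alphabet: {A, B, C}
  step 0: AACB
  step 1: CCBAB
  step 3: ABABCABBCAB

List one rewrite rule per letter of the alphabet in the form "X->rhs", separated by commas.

A->C, B->AB, C->B

  step 0 ⇒ step 1: AACB ⇒ C·C·B·AB
    A ↦ C
    B ↦ AB
    C ↦ B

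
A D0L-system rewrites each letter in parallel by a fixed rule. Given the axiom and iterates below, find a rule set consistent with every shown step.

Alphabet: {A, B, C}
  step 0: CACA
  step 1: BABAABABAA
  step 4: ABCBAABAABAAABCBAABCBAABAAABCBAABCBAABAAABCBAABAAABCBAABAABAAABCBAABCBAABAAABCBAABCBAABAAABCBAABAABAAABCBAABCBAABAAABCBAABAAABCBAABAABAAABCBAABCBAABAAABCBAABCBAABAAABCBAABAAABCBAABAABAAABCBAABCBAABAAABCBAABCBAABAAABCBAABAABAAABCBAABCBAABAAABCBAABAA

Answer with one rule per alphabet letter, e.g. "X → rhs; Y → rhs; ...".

  step 0 ⇒ step 1: CACA ⇒ BA·BAA·BA·BAA
    A ↦ BAA
    C ↦ BA
    B ↦ ABC  (constrained at step 1)

A->BAA, B->ABC, C->BA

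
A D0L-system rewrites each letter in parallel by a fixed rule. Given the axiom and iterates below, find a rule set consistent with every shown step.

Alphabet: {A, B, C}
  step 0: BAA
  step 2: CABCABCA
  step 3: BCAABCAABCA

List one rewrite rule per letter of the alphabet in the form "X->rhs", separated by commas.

  step 2 ⇒ step 3: CABCABCA ⇒ B·CA·A·B·CA·A·B·CA
    A ↦ CA
    B ↦ A
    C ↦ B

A->CA, B->A, C->B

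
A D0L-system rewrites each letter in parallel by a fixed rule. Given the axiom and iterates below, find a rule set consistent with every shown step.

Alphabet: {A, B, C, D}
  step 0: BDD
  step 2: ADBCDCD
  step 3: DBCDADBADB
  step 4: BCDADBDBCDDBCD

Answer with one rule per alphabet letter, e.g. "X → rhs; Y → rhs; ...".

A->D, B->CD, C->AD, D->B

  step 3 ⇒ step 4: DBCDADBADB ⇒ B·CD·AD·B·D·B·CD·D·B·CD
    A ↦ D
    B ↦ CD
    C ↦ AD
    D ↦ B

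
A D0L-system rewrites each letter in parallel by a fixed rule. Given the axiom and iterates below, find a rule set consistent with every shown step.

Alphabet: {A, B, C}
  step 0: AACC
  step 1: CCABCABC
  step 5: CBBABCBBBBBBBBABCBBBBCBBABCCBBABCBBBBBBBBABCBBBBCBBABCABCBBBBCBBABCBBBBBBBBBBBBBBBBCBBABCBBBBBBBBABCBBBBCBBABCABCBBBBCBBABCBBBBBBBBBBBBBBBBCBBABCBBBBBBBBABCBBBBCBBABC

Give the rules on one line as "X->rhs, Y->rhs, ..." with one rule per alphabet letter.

  step 0 ⇒ step 1: AACC ⇒ C·C·ABC·ABC
    A ↦ C
    C ↦ ABC
    B ↦ BB  (constrained at step 1)

A->C, B->BB, C->ABC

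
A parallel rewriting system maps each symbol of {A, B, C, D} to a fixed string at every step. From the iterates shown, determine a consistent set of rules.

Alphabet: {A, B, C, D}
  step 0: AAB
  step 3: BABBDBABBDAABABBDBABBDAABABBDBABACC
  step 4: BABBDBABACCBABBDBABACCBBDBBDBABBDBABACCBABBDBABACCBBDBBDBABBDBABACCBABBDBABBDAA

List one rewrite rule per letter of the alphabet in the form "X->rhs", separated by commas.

A->BBD, B->BA, C->A, D->CC

  step 3 ⇒ step 4: BABBDBABBDAABABBDBABBDAABABBDBABACC ⇒ BA·BBD·BA·BA·CC·BA·BBD·BA·BA·CC·BBD·BBD·BA·BBD·BA·BA·CC·BA·BBD·BA·BA·CC·BBD·BBD·BA·BBD·BA·BA·CC·BA·BBD·BA·BBD·A·A
    A ↦ BBD
    B ↦ BA
    C ↦ A
    D ↦ CC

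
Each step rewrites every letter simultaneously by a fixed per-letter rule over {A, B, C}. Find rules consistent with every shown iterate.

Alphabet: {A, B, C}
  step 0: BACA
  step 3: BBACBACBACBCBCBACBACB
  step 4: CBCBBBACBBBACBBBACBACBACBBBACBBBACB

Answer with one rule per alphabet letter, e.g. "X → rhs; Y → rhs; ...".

A->BB, B->CB, C->A

  step 3 ⇒ step 4: BBACBACBACBCBCBACBACB ⇒ CB·CB·BB·A·CB·BB·A·CB·BB·A·CB·A·CB·A·CB·BB·A·CB·BB·A·CB
    A ↦ BB
    B ↦ CB
    C ↦ A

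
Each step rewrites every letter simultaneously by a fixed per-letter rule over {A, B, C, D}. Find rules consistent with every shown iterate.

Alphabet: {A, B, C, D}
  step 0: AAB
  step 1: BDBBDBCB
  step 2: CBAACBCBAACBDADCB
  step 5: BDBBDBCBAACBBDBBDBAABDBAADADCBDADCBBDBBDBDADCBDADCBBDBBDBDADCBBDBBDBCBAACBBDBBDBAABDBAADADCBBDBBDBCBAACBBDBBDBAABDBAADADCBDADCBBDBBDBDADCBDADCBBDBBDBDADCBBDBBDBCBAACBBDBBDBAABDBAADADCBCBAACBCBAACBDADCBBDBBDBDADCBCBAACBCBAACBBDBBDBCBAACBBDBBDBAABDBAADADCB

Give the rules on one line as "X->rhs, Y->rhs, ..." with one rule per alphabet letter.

  step 1 ⇒ step 2: BDBBDBCB ⇒ CB·AA·CB·CB·AA·CB·DAD·CB
    B ↦ CB
    C ↦ DAD
    D ↦ AA
  step 0 ⇒ step 1: AAB ⇒ BDB·BDB·CB
    A ↦ BDB

A->BDB, B->CB, C->DAD, D->AA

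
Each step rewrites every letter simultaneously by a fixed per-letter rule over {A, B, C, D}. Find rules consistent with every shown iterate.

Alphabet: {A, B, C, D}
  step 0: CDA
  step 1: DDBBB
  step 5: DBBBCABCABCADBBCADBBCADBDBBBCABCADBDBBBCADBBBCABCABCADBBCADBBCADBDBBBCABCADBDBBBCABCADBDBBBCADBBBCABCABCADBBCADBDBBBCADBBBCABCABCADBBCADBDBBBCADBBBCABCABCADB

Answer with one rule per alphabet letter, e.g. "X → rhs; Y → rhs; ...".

A->B, B->BCA, C->D, D->DBB

  step 0 ⇒ step 1: CDA ⇒ D·DBB·B
    A ↦ B
    C ↦ D
    D ↦ DBB
    B ↦ BCA  (constrained at step 1)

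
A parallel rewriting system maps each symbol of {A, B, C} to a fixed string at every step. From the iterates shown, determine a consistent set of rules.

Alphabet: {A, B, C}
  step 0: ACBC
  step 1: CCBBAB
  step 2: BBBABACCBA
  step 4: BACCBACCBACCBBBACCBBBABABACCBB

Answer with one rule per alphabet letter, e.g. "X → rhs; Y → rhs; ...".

A->CC, B->BA, C->B

  step 1 ⇒ step 2: CCBBAB ⇒ B·B·BA·BA·CC·BA
    A ↦ CC
    B ↦ BA
    C ↦ B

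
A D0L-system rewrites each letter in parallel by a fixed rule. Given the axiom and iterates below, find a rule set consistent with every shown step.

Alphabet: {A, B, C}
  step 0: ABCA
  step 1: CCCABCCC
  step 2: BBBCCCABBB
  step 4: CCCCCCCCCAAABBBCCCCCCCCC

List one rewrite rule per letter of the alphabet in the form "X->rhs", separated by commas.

A->CCC, B->A, C->B

  step 1 ⇒ step 2: CCCABCCC ⇒ B·B·B·CCC·A·B·B·B
    A ↦ CCC
    B ↦ A
    C ↦ B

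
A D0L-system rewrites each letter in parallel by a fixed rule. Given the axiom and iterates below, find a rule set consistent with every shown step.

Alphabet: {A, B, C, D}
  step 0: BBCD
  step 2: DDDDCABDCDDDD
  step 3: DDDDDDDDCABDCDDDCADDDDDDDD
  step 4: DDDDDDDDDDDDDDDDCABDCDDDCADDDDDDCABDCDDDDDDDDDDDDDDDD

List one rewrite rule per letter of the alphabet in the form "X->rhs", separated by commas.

A->BDC, B->D, C->CA, D->DD

  step 3 ⇒ step 4: DDDDDDDDCABDCDDDCADDDDDDDD ⇒ DD·DD·DD·DD·DD·DD·DD·DD·CA·BDC·D·DD·CA·DD·DD·DD·CA·BDC·DD·DD·DD·DD·DD·DD·DD·DD
    A ↦ BDC
    B ↦ D
    C ↦ CA
    D ↦ DD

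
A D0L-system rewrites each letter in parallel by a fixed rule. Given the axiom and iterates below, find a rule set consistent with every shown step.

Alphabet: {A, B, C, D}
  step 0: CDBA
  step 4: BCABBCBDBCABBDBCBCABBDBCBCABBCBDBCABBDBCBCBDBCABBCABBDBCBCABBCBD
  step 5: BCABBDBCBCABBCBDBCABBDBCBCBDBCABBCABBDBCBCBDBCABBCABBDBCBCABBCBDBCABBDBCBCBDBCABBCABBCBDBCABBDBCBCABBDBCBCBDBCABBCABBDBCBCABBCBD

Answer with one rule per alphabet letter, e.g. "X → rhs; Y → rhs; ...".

  step 4 ⇒ step 5: BCABBCBDBCABBDBCBCABBDBCBCABBCBDBCABBDBCBCBDBCABBCABBDBCBCABBCBD ⇒ BC·AB·BD·BC·BC·AB·BC·BD·BC·AB·BD·BC·BC·BD·BC·AB·BC·AB·BD·BC·BC·BD·BC·AB·BC·AB·BD·BC·BC·AB·BC·BD·BC·AB·BD·BC·BC·BD·BC·AB·BC·AB·BC·BD·BC·AB·BD·BC·BC·AB·BD·BC·BC·BD·BC·AB·BC·AB·BD·BC·BC·AB·BC·BD
    A ↦ BD
    B ↦ BC
    C ↦ AB
    D ↦ BD

A->BD, B->BC, C->AB, D->BD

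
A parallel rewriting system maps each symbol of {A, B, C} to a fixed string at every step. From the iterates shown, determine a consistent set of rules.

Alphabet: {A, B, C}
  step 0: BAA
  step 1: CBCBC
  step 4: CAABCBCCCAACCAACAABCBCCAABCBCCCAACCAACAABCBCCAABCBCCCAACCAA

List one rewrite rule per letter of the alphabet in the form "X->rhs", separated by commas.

A->BC, B->C, C->CAA

  step 0 ⇒ step 1: BAA ⇒ C·BC·BC
    A ↦ BC
    B ↦ C
    C ↦ CAA  (constrained at step 1)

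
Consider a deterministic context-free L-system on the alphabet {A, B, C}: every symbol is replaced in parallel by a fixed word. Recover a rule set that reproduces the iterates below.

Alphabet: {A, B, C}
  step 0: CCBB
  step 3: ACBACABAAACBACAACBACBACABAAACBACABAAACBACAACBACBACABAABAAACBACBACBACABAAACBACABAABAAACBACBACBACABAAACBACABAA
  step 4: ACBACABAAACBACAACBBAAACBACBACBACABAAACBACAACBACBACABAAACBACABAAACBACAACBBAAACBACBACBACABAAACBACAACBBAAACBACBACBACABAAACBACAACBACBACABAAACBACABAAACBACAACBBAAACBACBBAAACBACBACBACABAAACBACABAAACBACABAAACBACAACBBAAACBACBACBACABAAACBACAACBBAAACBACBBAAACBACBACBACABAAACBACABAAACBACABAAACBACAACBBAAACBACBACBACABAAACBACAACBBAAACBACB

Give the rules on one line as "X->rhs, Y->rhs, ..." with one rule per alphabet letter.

  step 3 ⇒ step 4: ACBACABAAACBACAACBACBACABAAACBACABAAACBACAACBACBACABAABAAACBACBACBACABAAACBACABAABAAACBACBACBACABAAACBACABAA ⇒ ACB·ACA·BAA·ACB·ACA·ACB·BAA·ACB·ACB·ACB·ACA·BAA·ACB·ACA·ACB·ACB·ACA·BAA·ACB·ACA·BAA·ACB·ACA·ACB·BAA·ACB·ACB·ACB·ACA·BAA·ACB·ACA·ACB·BAA·ACB·ACB·ACB·ACA·BAA·ACB·ACA·ACB·ACB·ACA·BAA·ACB·ACA·BAA·ACB·ACA·ACB·BAA·ACB·ACB·BAA·ACB·ACB·ACB·ACA·BAA·ACB·ACA·BAA·ACB·ACA·BAA·ACB·ACA·ACB·BAA·ACB·ACB·ACB·ACA·BAA·ACB·ACA·ACB·BAA·ACB·ACB·BAA·ACB·ACB·ACB·ACA·BAA·ACB·ACA·BAA·ACB·ACA·BAA·ACB·ACA·ACB·BAA·ACB·ACB·ACB·ACA·BAA·ACB·ACA·ACB·BAA·ACB·ACB
    A ↦ ACB
    B ↦ BAA
    C ↦ ACA

A->ACB, B->BAA, C->ACA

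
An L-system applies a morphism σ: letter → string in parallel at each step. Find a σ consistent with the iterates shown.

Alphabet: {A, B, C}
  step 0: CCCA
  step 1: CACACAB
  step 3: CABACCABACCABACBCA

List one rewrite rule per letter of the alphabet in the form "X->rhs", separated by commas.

A->B, B->AC, C->CA

  step 0 ⇒ step 1: CCCA ⇒ CA·CA·CA·B
    A ↦ B
    C ↦ CA
    B ↦ AC  (constrained at step 1)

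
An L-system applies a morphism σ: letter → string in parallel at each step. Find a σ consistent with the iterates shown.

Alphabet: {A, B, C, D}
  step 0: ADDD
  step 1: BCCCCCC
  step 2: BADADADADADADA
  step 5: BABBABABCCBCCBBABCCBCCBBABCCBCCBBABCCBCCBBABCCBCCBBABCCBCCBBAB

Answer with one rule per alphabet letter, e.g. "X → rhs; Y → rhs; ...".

A->B, B->BA, C->DA, D->CC

  step 1 ⇒ step 2: BCCCCCC ⇒ BA·DA·DA·DA·DA·DA·DA
    B ↦ BA
    C ↦ DA
  step 0 ⇒ step 1: ADDD ⇒ B·CC·CC·CC
    A ↦ B
  step 0 ⇒ step 1: ADDD ⇒ B·CC·CC·CC
    D ↦ CC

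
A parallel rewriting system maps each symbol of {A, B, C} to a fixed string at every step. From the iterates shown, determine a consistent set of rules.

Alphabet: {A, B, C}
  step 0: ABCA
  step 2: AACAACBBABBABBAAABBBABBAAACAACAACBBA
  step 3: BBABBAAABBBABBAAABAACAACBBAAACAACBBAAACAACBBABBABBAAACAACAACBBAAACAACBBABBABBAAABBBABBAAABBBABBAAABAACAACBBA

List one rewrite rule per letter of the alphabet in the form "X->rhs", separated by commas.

  step 2 ⇒ step 3: AACAACBBABBABBAAABBBABBAAACAACAACBBA ⇒ BBA·BBA·AAB·BBA·BBA·AAB·AAC·AAC·BBA·AAC·AAC·BBA·AAC·AAC·BBA·BBA·BBA·AAC·AAC·AAC·BBA·AAC·AAC·BBA·BBA·BBA·AAB·BBA·BBA·AAB·BBA·BBA·AAB·AAC·AAC·BBA
    A ↦ BBA
    B ↦ AAC
    C ↦ AAB

A->BBA, B->AAC, C->AAB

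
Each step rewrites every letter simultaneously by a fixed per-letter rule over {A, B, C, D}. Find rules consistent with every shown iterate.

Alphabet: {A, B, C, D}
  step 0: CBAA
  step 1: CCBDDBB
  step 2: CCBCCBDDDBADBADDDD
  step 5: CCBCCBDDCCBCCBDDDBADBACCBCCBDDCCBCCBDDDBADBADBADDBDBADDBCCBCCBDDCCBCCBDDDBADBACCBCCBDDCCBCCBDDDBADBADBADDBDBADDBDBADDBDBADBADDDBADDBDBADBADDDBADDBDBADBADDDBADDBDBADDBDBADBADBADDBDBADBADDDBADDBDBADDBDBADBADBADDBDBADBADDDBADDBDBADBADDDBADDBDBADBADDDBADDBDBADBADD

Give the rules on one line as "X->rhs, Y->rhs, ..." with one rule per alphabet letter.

A->B, B->DD, C->CCB, D->DBA

  step 1 ⇒ step 2: CCBDDBB ⇒ CCB·CCB·DD·DBA·DBA·DD·DD
    B ↦ DD
    C ↦ CCB
    D ↦ DBA
  step 0 ⇒ step 1: CBAA ⇒ CCB·DD·B·B
    A ↦ B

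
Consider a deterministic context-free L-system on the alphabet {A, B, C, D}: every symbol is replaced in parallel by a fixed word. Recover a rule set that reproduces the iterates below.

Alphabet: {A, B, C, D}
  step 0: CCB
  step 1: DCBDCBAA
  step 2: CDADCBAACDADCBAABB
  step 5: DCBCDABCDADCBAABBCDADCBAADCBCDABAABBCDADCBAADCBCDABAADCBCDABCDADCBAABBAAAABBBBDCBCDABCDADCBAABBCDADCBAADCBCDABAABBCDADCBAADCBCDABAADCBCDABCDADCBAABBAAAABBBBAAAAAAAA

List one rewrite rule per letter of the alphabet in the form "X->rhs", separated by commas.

A->B, B->AA, C->DCB, D->CDA

  step 1 ⇒ step 2: DCBDCBAA ⇒ CDA·DCB·AA·CDA·DCB·AA·B·B
    A ↦ B
    B ↦ AA
    C ↦ DCB
    D ↦ CDA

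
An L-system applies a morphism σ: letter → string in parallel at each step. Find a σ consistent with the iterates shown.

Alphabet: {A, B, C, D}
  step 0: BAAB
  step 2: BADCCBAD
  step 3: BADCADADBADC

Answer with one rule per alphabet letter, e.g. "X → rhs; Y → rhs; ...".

  step 2 ⇒ step 3: BADCCBAD ⇒ BA·D·C·AD·AD·BA·D·C
    A ↦ D
    B ↦ BA
    C ↦ AD
    D ↦ C

A->D, B->BA, C->AD, D->C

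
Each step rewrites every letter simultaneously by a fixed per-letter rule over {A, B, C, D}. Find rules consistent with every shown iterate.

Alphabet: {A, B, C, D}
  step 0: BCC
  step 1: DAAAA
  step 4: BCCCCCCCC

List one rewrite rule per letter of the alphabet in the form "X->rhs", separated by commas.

A->C, B->D, C->AA, D->B

  step 0 ⇒ step 1: BCC ⇒ D·AA·AA
    B ↦ D
    C ↦ AA
    A ↦ C  (constrained at step 1)
    D ↦ B  (constrained at step 1)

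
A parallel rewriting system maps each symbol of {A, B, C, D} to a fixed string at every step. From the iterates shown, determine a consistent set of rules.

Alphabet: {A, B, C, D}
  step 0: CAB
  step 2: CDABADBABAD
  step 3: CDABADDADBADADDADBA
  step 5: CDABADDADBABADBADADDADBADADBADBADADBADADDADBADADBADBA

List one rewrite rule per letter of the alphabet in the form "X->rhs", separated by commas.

  step 2 ⇒ step 3: CDABADBABAD ⇒ CDA·BA·D·DA·D·BA·DA·D·DA·D·BA
    A ↦ D
    B ↦ DA
    C ↦ CDA
    D ↦ BA

A->D, B->DA, C->CDA, D->BA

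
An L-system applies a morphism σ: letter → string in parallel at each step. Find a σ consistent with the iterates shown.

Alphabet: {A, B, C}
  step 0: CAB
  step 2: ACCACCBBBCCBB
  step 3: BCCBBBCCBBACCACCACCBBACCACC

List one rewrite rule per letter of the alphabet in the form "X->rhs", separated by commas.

A->BCC, B->ACC, C->B

  step 2 ⇒ step 3: ACCACCBBBCCBB ⇒ BCC·B·B·BCC·B·B·ACC·ACC·ACC·B·B·ACC·ACC
    A ↦ BCC
    B ↦ ACC
    C ↦ B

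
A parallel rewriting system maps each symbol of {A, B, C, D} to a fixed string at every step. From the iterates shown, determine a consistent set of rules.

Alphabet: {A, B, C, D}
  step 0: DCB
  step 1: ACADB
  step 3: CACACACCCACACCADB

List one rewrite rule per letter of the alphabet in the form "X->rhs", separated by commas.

A->CC, B->DB, C->CA, D->A

  step 0 ⇒ step 1: DCB ⇒ A·CA·DB
    B ↦ DB
    C ↦ CA
    D ↦ A
    A ↦ CC  (constrained at step 1)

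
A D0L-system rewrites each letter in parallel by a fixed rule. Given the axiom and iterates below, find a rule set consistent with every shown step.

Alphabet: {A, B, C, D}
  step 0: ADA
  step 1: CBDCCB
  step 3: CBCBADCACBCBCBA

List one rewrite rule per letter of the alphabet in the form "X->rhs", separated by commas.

  step 0 ⇒ step 1: ADA ⇒ CB·DC·CB
    A ↦ CB
    D ↦ DC
    B ↦ AC  (constrained at step 1)
    C ↦ A  (constrained at step 1)

A->CB, B->AC, C->A, D->DC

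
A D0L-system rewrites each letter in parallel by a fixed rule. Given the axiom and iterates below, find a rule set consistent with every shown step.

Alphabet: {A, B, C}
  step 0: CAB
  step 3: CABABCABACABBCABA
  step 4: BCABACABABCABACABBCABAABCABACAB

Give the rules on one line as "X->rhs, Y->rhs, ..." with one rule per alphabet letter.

  step 3 ⇒ step 4: CABABCABACABBCABA ⇒ B·CAB·A·CAB·A·B·CAB·A·CAB·B·CAB·A·A·B·CAB·A·CAB
    A ↦ CAB
    B ↦ A
    C ↦ B

A->CAB, B->A, C->B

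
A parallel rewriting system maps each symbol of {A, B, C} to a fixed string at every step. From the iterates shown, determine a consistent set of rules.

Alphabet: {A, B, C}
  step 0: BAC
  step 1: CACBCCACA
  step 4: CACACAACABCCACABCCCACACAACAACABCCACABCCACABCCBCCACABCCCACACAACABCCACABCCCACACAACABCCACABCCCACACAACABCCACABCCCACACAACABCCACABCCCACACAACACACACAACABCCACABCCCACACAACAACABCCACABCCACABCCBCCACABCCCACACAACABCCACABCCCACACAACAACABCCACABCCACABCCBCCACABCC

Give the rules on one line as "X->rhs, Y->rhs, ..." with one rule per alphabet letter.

  step 0 ⇒ step 1: BAC ⇒ CAC·BCC·ACA
    A ↦ BCC
    B ↦ CAC
    C ↦ ACA

A->BCC, B->CAC, C->ACA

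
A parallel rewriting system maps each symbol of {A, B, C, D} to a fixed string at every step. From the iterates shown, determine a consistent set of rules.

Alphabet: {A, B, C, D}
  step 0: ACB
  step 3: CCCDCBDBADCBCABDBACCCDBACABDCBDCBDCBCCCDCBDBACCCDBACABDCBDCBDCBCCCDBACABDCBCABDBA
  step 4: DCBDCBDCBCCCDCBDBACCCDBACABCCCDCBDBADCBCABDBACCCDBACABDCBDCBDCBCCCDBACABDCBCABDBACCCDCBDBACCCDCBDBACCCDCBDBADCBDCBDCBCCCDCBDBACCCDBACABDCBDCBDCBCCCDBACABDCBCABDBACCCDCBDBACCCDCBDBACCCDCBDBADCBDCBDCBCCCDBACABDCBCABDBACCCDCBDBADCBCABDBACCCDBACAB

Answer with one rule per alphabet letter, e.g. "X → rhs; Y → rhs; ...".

A->CAB, B->DBA, C->DCB, D->CCC

  step 3 ⇒ step 4: CCCDCBDBADCBCABDBACCCDBACABDCBDCBDCBCCCDCBDBACCCDBACABDCBDCBDCBCCCDBACABDCBCABDBA ⇒ DCB·DCB·DCB·CCC·DCB·DBA·CCC·DBA·CAB·CCC·DCB·DBA·DCB·CAB·DBA·CCC·DBA·CAB·DCB·DCB·DCB·CCC·DBA·CAB·DCB·CAB·DBA·CCC·DCB·DBA·CCC·DCB·DBA·CCC·DCB·DBA·DCB·DCB·DCB·CCC·DCB·DBA·CCC·DBA·CAB·DCB·DCB·DCB·CCC·DBA·CAB·DCB·CAB·DBA·CCC·DCB·DBA·CCC·DCB·DBA·CCC·DCB·DBA·DCB·DCB·DCB·CCC·DBA·CAB·DCB·CAB·DBA·CCC·DCB·DBA·DCB·CAB·DBA·CCC·DBA·CAB
    A ↦ CAB
    B ↦ DBA
    C ↦ DCB
    D ↦ CCC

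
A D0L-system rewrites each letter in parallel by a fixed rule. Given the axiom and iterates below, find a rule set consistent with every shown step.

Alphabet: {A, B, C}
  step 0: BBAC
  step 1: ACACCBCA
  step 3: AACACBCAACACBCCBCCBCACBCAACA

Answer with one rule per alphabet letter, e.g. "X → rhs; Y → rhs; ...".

A->CBC, B->AC, C->A

  step 0 ⇒ step 1: BBAC ⇒ AC·AC·CBC·A
    A ↦ CBC
    B ↦ AC
    C ↦ A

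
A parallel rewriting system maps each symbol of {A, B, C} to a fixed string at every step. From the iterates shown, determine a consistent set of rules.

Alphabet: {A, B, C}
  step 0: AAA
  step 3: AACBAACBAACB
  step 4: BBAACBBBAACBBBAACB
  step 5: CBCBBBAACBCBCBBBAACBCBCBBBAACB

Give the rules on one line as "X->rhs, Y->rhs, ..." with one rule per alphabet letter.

  step 4 ⇒ step 5: BBAACBBBAACBBBAACB ⇒ CB·CB·B·B·AA·CB·CB·CB·B·B·AA·CB·CB·CB·B·B·AA·CB
    A ↦ B
    B ↦ CB
    C ↦ AA

A->B, B->CB, C->AA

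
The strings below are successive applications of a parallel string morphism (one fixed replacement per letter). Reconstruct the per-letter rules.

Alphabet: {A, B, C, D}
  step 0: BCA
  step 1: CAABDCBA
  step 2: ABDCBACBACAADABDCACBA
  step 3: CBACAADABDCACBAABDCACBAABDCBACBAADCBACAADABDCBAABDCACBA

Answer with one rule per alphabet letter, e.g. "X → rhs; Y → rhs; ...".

  step 2 ⇒ step 3: ABDCBACBACAADABDCACBA ⇒ CBA·CA·AD·ABD·CA·CBA·ABD·CA·CBA·ABD·CBA·CBA·AD·CBA·CA·AD·ABD·CBA·ABD·CA·CBA
    A ↦ CBA
    B ↦ CA
    C ↦ ABD
    D ↦ AD

A->CBA, B->CA, C->ABD, D->AD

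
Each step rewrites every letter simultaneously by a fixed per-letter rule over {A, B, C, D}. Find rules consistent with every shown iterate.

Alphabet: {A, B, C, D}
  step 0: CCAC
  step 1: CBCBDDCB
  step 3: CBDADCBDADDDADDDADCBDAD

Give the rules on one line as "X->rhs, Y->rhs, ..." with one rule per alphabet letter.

A->DD, B->D, C->CB, D->AD

  step 0 ⇒ step 1: CCAC ⇒ CB·CB·DD·CB
    A ↦ DD
    C ↦ CB
    B ↦ D  (constrained at step 1)
    D ↦ AD  (constrained at step 1)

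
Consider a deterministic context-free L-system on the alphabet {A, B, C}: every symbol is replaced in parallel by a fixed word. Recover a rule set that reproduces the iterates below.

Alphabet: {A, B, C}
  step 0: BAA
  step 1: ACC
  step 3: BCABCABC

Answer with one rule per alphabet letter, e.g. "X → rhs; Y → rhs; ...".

A->C, B->A, C->BC

  step 0 ⇒ step 1: BAA ⇒ A·C·C
    A ↦ C
    B ↦ A
    C ↦ BC  (constrained at step 1)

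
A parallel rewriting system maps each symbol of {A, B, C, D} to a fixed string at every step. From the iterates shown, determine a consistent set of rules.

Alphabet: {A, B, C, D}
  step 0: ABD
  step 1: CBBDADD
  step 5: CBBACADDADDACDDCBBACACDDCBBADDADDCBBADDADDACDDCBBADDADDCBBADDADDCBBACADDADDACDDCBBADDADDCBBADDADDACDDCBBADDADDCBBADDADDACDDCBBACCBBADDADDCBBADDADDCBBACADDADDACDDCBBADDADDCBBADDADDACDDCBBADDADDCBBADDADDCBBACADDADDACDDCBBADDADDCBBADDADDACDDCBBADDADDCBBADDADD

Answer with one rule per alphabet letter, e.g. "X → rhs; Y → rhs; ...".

  step 0 ⇒ step 1: ABD ⇒ CBB·D·ADD
    A ↦ CBB
    B ↦ D
    D ↦ ADD
    C ↦ AC  (constrained at step 1)

A->CBB, B->D, C->AC, D->ADD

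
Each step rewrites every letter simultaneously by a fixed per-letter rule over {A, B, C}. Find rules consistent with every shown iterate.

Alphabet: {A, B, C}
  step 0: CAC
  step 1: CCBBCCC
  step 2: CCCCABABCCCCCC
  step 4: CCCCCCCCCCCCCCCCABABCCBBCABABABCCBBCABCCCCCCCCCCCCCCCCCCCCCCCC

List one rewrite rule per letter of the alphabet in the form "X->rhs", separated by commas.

  step 1 ⇒ step 2: CCBBCCC ⇒ CC·CC·AB·AB·CC·CC·CC
    B ↦ AB
    C ↦ CC
  step 0 ⇒ step 1: CAC ⇒ CC·BBC·CC
    A ↦ BBC

A->BBC, B->AB, C->CC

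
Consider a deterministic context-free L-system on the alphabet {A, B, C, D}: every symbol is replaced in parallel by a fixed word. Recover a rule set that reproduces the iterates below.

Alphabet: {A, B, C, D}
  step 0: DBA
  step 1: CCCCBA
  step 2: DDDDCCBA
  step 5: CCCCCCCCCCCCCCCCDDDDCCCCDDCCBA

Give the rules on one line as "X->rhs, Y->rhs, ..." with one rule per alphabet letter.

A->BA, B->CC, C->D, D->CC

  step 1 ⇒ step 2: CCCCBA ⇒ D·D·D·D·CC·BA
    A ↦ BA
    B ↦ CC
    C ↦ D
  step 0 ⇒ step 1: DBA ⇒ CC·CC·BA
    D ↦ CC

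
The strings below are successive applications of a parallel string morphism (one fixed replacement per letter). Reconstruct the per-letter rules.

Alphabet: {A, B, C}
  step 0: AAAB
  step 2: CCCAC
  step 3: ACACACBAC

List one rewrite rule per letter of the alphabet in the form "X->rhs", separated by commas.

A->B, B->C, C->AC

  step 2 ⇒ step 3: CCCAC ⇒ AC·AC·AC·B·AC
    A ↦ B
    C ↦ AC
    B ↦ C  (constrained at step 0)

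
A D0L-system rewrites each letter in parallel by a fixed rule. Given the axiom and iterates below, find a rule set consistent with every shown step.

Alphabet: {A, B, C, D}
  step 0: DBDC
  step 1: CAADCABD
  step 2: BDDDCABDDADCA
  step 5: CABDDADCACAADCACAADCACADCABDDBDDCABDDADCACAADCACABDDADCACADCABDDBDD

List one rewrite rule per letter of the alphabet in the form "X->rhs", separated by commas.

  step 1 ⇒ step 2: CAADCABD ⇒ BD·D·D·CA·BD·D·AD·CA
    A ↦ D
    B ↦ AD
    C ↦ BD
    D ↦ CA

A->D, B->AD, C->BD, D->CA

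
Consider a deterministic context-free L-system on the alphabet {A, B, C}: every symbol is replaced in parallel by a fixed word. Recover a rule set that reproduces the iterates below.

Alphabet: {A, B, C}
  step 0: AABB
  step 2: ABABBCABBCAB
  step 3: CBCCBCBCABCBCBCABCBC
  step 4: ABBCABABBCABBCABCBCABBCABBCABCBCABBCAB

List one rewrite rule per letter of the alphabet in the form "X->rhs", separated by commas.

A->C, B->BC, C->AB

  step 3 ⇒ step 4: CBCCBCBCABCBCBCABCBC ⇒ AB·BC·AB·AB·BC·AB·BC·AB·C·BC·AB·BC·AB·BC·AB·C·BC·AB·BC·AB
    A ↦ C
    B ↦ BC
    C ↦ AB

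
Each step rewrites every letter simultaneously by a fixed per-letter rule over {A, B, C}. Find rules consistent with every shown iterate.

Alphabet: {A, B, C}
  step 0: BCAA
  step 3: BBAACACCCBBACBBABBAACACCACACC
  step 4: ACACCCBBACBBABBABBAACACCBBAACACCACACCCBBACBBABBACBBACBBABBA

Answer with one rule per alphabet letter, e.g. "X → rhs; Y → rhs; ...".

  step 3 ⇒ step 4: BBAACACCCBBACBBABBAACACCACACC ⇒ AC·AC·C·C·BBA·C·BBA·BBA·BBA·AC·AC·C·BBA·AC·AC·C·AC·AC·C·C·BBA·C·BBA·BBA·C·BBA·C·BBA·BBA
    A ↦ C
    B ↦ AC
    C ↦ BBA

A->C, B->AC, C->BBA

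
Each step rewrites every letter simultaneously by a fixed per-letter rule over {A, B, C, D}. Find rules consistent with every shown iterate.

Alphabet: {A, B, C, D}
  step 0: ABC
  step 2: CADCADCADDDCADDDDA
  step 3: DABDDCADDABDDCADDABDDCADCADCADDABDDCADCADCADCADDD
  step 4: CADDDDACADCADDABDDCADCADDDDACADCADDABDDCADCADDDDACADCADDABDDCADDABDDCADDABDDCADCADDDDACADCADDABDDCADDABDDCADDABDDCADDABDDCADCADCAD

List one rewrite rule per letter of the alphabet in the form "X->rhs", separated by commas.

A->DD, B->DA, C->DAB, D->CAD

  step 3 ⇒ step 4: DABDDCADDABDDCADDABDDCADCADCADDABDDCADCADCADCADDD ⇒ CAD·DD·DA·CAD·CAD·DAB·DD·CAD·CAD·DD·DA·CAD·CAD·DAB·DD·CAD·CAD·DD·DA·CAD·CAD·DAB·DD·CAD·DAB·DD·CAD·DAB·DD·CAD·CAD·DD·DA·CAD·CAD·DAB·DD·CAD·DAB·DD·CAD·DAB·DD·CAD·DAB·DD·CAD·CAD·CAD
    A ↦ DD
    B ↦ DA
    C ↦ DAB
    D ↦ CAD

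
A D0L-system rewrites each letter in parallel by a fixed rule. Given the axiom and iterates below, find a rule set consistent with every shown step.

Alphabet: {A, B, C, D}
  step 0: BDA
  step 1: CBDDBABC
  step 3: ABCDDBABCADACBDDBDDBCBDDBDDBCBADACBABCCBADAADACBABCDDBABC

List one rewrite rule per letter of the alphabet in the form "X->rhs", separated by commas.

A->ABC, B->CB, C->ADA, D->DDB

  step 0 ⇒ step 1: BDA ⇒ CB·DDB·ABC
    A ↦ ABC
    B ↦ CB
    D ↦ DDB
    C ↦ ADA  (constrained at step 1)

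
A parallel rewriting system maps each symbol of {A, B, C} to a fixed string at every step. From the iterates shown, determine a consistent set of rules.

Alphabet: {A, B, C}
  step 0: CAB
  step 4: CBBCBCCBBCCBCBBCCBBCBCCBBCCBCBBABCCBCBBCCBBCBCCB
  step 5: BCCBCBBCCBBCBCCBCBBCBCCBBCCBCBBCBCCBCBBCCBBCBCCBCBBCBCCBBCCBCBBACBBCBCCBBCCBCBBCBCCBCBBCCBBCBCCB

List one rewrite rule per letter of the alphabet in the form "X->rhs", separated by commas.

  step 4 ⇒ step 5: CBBCBCCBBCCBCBBCCBBCBCCBBCCBCBBABCCBCBBCCBBCBCCB ⇒ BC·CB·CB·BC·CB·BC·BC·CB·CB·BC·BC·CB·BC·CB·CB·BC·BC·CB·CB·BC·CB·BC·BC·CB·CB·BC·BC·CB·BC·CB·CB·BA·CB·BC·BC·CB·BC·CB·CB·BC·BC·CB·CB·BC·CB·BC·BC·CB
    A ↦ BA
    B ↦ CB
    C ↦ BC

A->BA, B->CB, C->BC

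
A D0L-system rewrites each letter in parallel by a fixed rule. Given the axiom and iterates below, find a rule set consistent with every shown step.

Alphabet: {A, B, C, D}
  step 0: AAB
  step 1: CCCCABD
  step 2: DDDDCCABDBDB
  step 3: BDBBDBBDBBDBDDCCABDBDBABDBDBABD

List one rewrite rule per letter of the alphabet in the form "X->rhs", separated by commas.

  step 2 ⇒ step 3: DDDDCCABDBDB ⇒ BDB·BDB·BDB·BDB·D·D·CC·ABD·BDB·ABD·BDB·ABD
    A ↦ CC
    B ↦ ABD
    C ↦ D
    D ↦ BDB

A->CC, B->ABD, C->D, D->BDB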